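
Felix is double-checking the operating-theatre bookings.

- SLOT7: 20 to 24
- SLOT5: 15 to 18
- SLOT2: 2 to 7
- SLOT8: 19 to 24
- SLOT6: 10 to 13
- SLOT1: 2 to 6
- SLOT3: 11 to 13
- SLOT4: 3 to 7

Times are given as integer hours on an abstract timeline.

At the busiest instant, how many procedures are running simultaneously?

3

Sort all start/end points and keep a running count:
2 start SLOT1 → 1
2 start SLOT2 → 2
3 start SLOT4 → 3
6 end SLOT1 → 2
7 end SLOT2 → 1
7 end SLOT4 → 0
10 start SLOT6 → 1
11 start SLOT3 → 2
13 end SLOT3 → 1
13 end SLOT6 → 0
15 start SLOT5 → 1
18 end SLOT5 → 0
19 start SLOT8 → 1
20 start SLOT7 → 2
24 end SLOT7 → 1
24 end SLOT8 → 0
Peak is 3, at 3 (SLOT1, SLOT2, SLOT4).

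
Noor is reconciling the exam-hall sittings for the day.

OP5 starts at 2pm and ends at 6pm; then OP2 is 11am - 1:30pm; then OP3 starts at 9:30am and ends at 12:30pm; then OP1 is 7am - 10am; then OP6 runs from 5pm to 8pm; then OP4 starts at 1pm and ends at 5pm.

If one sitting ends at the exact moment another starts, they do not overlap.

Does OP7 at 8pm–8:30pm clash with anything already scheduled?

OP1: ends 10am at or before OP7 starts 8pm → clear.
OP3: ends 12:30pm at or before OP7 starts 8pm → clear.
OP2: ends 1:30pm at or before OP7 starts 8pm → clear.
OP4: ends 5pm at or before OP7 starts 8pm → clear.
OP5: ends 6pm at or before OP7 starts 8pm → clear.
OP6: ends 8pm at or before OP7 starts 8pm → clear.

No — it doesn't clash with anything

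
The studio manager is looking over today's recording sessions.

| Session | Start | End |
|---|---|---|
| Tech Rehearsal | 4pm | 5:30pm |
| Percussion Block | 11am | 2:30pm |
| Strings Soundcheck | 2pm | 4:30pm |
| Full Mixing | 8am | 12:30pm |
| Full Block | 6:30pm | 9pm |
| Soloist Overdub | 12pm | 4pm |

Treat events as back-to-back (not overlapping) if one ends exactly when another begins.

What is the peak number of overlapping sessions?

Walk through starts and ends in time order (an end at T is processed before a start at T):
8am start Full Mixing → 1
11am start Percussion Block → 2
12pm start Soloist Overdub → 3
12:30pm end Full Mixing → 2
2pm start Strings Soundcheck → 3
2:30pm end Percussion Block → 2
4pm end Soloist Overdub → 1
4pm start Tech Rehearsal → 2
4:30pm end Strings Soundcheck → 1
5:30pm end Tech Rehearsal → 0
6:30pm start Full Block → 1
9pm end Full Block → 0
Peak is 3, at 12pm (Full Mixing, Percussion Block, Soloist Overdub).

3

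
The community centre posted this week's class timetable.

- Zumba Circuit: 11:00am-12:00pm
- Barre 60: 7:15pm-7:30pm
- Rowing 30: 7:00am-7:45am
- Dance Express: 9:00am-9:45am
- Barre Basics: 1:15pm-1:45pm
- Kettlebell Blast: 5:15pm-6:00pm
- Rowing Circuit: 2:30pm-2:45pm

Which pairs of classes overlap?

no conflicts

Two intervals overlap when each starts before the other ends.
Sorted by start: Rowing 30, Dance Express, Zumba Circuit, Barre Basics, Rowing Circuit, Kettlebell Blast, Barre 60.
Dance Express starts after Rowing 30 ends, so Rowing 30 has no further overlaps.
Zumba Circuit starts after Dance Express ends, so Dance Express has no further overlaps.
Barre Basics starts after Zumba Circuit ends, so Zumba Circuit has no further overlaps.
Rowing Circuit starts after Barre Basics ends, so Barre Basics has no further overlaps.
Kettlebell Blast starts after Rowing Circuit ends, so Rowing Circuit has no further overlaps.
Barre 60 starts after Kettlebell Blast ends.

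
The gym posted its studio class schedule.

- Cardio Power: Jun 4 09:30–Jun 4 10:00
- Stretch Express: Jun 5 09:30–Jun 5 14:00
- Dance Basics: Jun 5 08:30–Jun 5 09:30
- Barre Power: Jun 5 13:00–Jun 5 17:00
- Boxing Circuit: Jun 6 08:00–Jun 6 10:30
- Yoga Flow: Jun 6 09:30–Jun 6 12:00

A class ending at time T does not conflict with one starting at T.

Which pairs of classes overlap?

Barre Power & Stretch Express, Boxing Circuit & Yoga Flow

Sorted by start: Cardio Power, Dance Basics, Stretch Express, Barre Power, Boxing Circuit, Yoga Flow.
Dance Basics starts after Cardio Power ends; Cardio Power is clear from here.
Stretch Express starts exactly when Dance Basics ends (back-to-back, no overlap); Dance Basics is clear from here.
Barre Power starts before Stretch Express ends → Stretch Express and Barre Power overlap.
Boxing Circuit starts after Stretch Express ends; Stretch Express is clear from here.
Boxing Circuit starts after Barre Power ends; Barre Power is clear from here.
Yoga Flow starts before Boxing Circuit ends → Boxing Circuit and Yoga Flow overlap.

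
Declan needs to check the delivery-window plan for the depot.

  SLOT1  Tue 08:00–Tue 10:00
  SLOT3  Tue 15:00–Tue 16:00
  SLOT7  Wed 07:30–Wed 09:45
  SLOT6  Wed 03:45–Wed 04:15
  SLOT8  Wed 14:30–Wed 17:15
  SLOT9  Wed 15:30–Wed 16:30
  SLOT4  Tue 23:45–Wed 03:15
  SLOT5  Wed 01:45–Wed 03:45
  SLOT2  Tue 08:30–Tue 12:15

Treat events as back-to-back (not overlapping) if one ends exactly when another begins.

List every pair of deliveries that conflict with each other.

Check each pair: they overlap iff neither finishes before the other starts.
Sorted by start: SLOT1, SLOT2, SLOT3, SLOT4, SLOT5, SLOT6, SLOT7, SLOT8, SLOT9.
SLOT2 starts before SLOT1 ends → SLOT1 and SLOT2 overlap.
SLOT3 starts after SLOT1 ends, so SLOT1 has no further overlaps.
SLOT3 starts after SLOT2 ends, so SLOT2 has no further overlaps.
SLOT4 starts after SLOT3 ends, so SLOT3 has no further overlaps.
SLOT5 starts before SLOT4 ends → SLOT4 and SLOT5 overlap.
SLOT6 starts after SLOT4 ends, so SLOT4 has no further overlaps.
SLOT6 starts exactly when SLOT5 ends (back-to-back, no overlap), so SLOT5 has no further overlaps.
SLOT7 starts after SLOT6 ends, so SLOT6 has no further overlaps.
SLOT8 starts after SLOT7 ends, so SLOT7 has no further overlaps.
SLOT9 starts before SLOT8 ends → SLOT8 and SLOT9 overlap.

SLOT1 & SLOT2, SLOT4 & SLOT5, SLOT8 & SLOT9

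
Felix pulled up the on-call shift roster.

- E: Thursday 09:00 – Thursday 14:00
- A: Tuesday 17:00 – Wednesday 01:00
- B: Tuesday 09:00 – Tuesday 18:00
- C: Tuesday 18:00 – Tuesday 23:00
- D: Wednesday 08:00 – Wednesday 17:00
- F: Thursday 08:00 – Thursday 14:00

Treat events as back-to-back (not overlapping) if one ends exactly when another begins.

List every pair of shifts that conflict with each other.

Check each pair: they overlap iff neither finishes before the other starts.
Sorted by start: B, A, C, D, F, E.
A starts before B ends → B and A overlap.
C starts exactly when B ends (back-to-back, no overlap), so nothing later overlaps B either.
C starts before A ends → A and C overlap.
D starts after A ends, so nothing later overlaps A either.
D starts after C ends, so nothing later overlaps C either.
F starts after D ends, so nothing later overlaps D either.
E starts before F ends → F and E overlap.

A & B, A & C, E & F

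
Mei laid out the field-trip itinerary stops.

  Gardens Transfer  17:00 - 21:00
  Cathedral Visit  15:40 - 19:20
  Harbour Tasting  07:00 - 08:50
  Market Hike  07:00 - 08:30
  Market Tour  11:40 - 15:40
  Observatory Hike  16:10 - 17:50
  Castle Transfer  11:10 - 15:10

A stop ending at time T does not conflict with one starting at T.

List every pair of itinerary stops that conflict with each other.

Castle Transfer & Market Tour, Cathedral Visit & Gardens Transfer, Cathedral Visit & Observatory Hike, Gardens Transfer & Observatory Hike, Harbour Tasting & Market Hike

Two intervals overlap when each starts before the other ends.
Sorted by start: Market Hike, Harbour Tasting, Castle Transfer, Market Tour, Cathedral Visit, Observatory Hike, Gardens Transfer.
Harbour Tasting starts before Market Hike ends → Market Hike and Harbour Tasting overlap.
Castle Transfer starts after Market Hike ends — done with Market Hike.
Castle Transfer starts after Harbour Tasting ends — done with Harbour Tasting.
Market Tour starts before Castle Transfer ends → Castle Transfer and Market Tour overlap.
Cathedral Visit starts after Castle Transfer ends — done with Castle Transfer.
Cathedral Visit starts exactly when Market Tour ends (back-to-back, no overlap) — done with Market Tour.
Observatory Hike starts before Cathedral Visit ends → Cathedral Visit and Observatory Hike overlap.
Gardens Transfer starts before Cathedral Visit ends → Cathedral Visit and Gardens Transfer overlap.
Gardens Transfer starts before Observatory Hike ends → Observatory Hike and Gardens Transfer overlap.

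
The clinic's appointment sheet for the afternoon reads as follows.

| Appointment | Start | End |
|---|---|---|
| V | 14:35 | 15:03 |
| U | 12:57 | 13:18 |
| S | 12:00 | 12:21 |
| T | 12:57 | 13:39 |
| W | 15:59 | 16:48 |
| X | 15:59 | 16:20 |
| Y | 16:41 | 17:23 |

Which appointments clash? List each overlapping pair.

T & U, W & X, W & Y

Sorted by start: S, T, U, V, W, X, Y.
T starts after S ends, so nothing later overlaps S either.
U starts before T ends → T and U overlap.
V starts after T ends, so nothing later overlaps T either.
V starts after U ends, so nothing later overlaps U either.
W starts after V ends, so nothing later overlaps V either.
X starts before W ends → W and X overlap.
Y starts before W ends → W and Y overlap.
Y starts after X ends.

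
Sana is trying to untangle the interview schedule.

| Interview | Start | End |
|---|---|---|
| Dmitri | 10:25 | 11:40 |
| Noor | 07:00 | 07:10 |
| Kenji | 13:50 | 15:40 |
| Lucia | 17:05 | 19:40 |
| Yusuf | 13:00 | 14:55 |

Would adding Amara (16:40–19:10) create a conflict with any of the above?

Noor: ends 07:10 at or before Amara starts 16:40 → clear.
Dmitri: ends 11:40 at or before Amara starts 16:40 → clear.
Yusuf: ends 14:55 at or before Amara starts 16:40 → clear.
Kenji: ends 15:40 at or before Amara starts 16:40 → clear.
Lucia: starts 17:05 before Amara ends 19:10, and ends 19:40 after Amara starts 16:40 → overlap.
Amara overlaps Lucia.

Yes — it overlaps Lucia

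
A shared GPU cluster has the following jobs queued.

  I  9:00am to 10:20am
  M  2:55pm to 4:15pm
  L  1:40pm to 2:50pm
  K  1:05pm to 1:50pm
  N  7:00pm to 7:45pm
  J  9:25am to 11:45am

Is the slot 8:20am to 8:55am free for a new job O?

I: starts 9:00am at or after O ends 8:55am → clear.
J: starts 9:25am at or after O ends 8:55am → clear.
K: starts 1:05pm at or after O ends 8:55am → clear.
L: starts 1:40pm at or after O ends 8:55am → clear.
M: starts 2:55pm at or after O ends 8:55am → clear.
N: starts 7:00pm at or after O ends 8:55am → clear.

Yes — the slot is free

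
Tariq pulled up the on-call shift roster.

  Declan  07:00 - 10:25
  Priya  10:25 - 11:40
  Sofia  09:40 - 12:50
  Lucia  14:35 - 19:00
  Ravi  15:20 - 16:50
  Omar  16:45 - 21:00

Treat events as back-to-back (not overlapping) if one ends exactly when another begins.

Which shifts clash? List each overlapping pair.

Declan & Sofia, Lucia & Omar, Lucia & Ravi, Omar & Ravi, Priya & Sofia

Sorted by start: Declan, Sofia, Priya, Lucia, Ravi, Omar.
Sofia starts before Declan ends → Declan and Sofia overlap.
Priya starts exactly when Declan ends (back-to-back, no overlap); Declan is clear from here.
Priya starts before Sofia ends → Sofia and Priya overlap.
Lucia starts after Sofia ends; Sofia is clear from here.
Lucia starts after Priya ends; Priya is clear from here.
Ravi starts before Lucia ends → Lucia and Ravi overlap.
Omar starts before Lucia ends → Lucia and Omar overlap.
Omar starts before Ravi ends → Ravi and Omar overlap.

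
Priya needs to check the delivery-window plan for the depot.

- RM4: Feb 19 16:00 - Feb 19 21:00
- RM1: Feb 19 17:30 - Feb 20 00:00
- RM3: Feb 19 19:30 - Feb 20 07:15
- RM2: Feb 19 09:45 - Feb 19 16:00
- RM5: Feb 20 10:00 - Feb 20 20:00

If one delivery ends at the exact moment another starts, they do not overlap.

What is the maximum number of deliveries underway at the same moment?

3

Walk through starts and ends in time order (an end at T is processed before a start at T):
Feb 19 09:45 start RM2 → 1
Feb 19 16:00 end RM2 → 0
Feb 19 16:00 start RM4 → 1
Feb 19 17:30 start RM1 → 2
Feb 19 19:30 start RM3 → 3
Feb 19 21:00 end RM4 → 2
Feb 20 00:00 end RM1 → 1
Feb 20 07:15 end RM3 → 0
Feb 20 10:00 start RM5 → 1
Feb 20 20:00 end RM5 → 0
Peak is 3, at Feb 19 19:30 (RM1, RM3, RM4).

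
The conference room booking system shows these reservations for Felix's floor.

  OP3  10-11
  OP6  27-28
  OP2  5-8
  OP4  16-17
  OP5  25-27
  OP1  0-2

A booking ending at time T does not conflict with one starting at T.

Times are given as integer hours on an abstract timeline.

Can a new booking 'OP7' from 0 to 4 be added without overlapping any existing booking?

OP1: starts 0 before OP7 ends 4, and ends 2 after OP7 starts 0 → overlap.
OP2: starts 5 at or after OP7 ends 4 → clear.
OP3: starts 10 at or after OP7 ends 4 → clear.
OP4: starts 16 at or after OP7 ends 4 → clear.
OP5: starts 25 at or after OP7 ends 4 → clear.
OP6: starts 27 at or after OP7 ends 4 → clear.
OP7 overlaps OP1.

No — it overlaps OP1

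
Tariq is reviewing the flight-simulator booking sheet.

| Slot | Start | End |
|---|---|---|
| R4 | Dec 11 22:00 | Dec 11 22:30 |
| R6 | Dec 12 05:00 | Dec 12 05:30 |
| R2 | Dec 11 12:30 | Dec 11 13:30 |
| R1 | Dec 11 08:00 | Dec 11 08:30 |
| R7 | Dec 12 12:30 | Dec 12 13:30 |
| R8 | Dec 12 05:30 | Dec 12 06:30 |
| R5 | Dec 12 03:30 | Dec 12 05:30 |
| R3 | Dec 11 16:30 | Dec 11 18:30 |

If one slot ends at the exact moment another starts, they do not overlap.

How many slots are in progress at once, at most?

Sort all start/end points and keep a running count:
Dec 11 08:00 start R1 → 1
Dec 11 08:30 end R1 → 0
Dec 11 12:30 start R2 → 1
Dec 11 13:30 end R2 → 0
Dec 11 16:30 start R3 → 1
Dec 11 18:30 end R3 → 0
Dec 11 22:00 start R4 → 1
Dec 11 22:30 end R4 → 0
Dec 12 03:30 start R5 → 1
Dec 12 05:00 start R6 → 2
Dec 12 05:30 end R5 → 1
Dec 12 05:30 end R6 → 0
Dec 12 05:30 start R8 → 1
Dec 12 06:30 end R8 → 0
Dec 12 12:30 start R7 → 1
Dec 12 13:30 end R7 → 0
Peak is 2, at Dec 12 05:00 (R5, R6).

2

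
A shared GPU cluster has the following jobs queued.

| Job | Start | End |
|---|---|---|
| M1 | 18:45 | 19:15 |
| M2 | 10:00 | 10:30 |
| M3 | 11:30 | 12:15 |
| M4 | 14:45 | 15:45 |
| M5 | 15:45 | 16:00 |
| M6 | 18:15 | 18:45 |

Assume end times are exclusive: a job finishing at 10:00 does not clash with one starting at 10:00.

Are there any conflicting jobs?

Sorted by start: M2, M3, M4, M5, M6, M1.
M3 starts after M2 ends, so nothing later overlaps M2 either.
M4 starts after M3 ends, so nothing later overlaps M3 either.
M5 starts exactly when M4 ends (back-to-back, no overlap), so nothing later overlaps M4 either.
M6 starts after M5 ends, so nothing later overlaps M5 either.
M1 starts exactly when M6 ends (back-to-back, no overlap).
Every pair is clear; the schedule has no overlaps.

No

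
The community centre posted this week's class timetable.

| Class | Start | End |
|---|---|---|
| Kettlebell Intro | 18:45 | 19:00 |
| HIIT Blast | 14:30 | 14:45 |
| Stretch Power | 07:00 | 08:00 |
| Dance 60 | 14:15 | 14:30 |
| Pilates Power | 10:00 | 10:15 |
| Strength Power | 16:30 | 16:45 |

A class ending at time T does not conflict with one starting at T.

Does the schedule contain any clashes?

Two intervals overlap when each starts before the other ends.
Sorted by start: Stretch Power, Pilates Power, Dance 60, HIIT Blast, Strength Power, Kettlebell Intro.
Pilates Power starts after Stretch Power ends, so Stretch Power has no further overlaps.
Dance 60 starts after Pilates Power ends, so Pilates Power has no further overlaps.
HIIT Blast starts exactly when Dance 60 ends (back-to-back, no overlap), so Dance 60 has no further overlaps.
Strength Power starts after HIIT Blast ends, so HIIT Blast has no further overlaps.
Kettlebell Intro starts after Strength Power ends.
Every pair is clear; the schedule has no overlaps.

No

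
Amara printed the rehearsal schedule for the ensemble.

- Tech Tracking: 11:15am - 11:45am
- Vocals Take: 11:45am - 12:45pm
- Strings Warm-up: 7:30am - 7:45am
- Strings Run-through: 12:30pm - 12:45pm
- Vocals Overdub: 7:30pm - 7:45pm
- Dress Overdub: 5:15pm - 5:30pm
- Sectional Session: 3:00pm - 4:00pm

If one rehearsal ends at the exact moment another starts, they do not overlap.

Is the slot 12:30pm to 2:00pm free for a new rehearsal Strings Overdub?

No — it overlaps Strings Run-through, Vocals Take

Strings Warm-up: ends 7:45am at or before Strings Overdub starts 12:30pm → clear.
Tech Tracking: ends 11:45am at or before Strings Overdub starts 12:30pm → clear.
Vocals Take: starts 11:45am before Strings Overdub ends 2:00pm, and ends 12:45pm after Strings Overdub starts 12:30pm → overlap.
Strings Run-through: starts 12:30pm before Strings Overdub ends 2:00pm, and ends 12:45pm after Strings Overdub starts 12:30pm → overlap.
Sectional Session: starts 3:00pm at or after Strings Overdub ends 2:00pm → clear.
Dress Overdub: starts 5:15pm at or after Strings Overdub ends 2:00pm → clear.
Vocals Overdub: starts 7:30pm at or after Strings Overdub ends 2:00pm → clear.
Strings Overdub overlaps Vocals Take, Strings Run-through.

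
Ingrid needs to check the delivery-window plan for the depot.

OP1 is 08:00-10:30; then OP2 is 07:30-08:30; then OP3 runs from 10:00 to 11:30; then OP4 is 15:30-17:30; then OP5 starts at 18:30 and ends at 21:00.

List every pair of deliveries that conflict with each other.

OP1 & OP2, OP1 & OP3

Two intervals overlap when each starts before the other ends.
Sorted by start: OP2, OP1, OP3, OP4, OP5.
OP1 starts before OP2 ends → OP2 and OP1 overlap.
OP3 starts after OP2 ends, so OP2 has no further overlaps.
OP3 starts before OP1 ends → OP1 and OP3 overlap.
OP4 starts after OP1 ends, so OP1 has no further overlaps.
OP4 starts after OP3 ends, so OP3 has no further overlaps.
OP5 starts after OP4 ends.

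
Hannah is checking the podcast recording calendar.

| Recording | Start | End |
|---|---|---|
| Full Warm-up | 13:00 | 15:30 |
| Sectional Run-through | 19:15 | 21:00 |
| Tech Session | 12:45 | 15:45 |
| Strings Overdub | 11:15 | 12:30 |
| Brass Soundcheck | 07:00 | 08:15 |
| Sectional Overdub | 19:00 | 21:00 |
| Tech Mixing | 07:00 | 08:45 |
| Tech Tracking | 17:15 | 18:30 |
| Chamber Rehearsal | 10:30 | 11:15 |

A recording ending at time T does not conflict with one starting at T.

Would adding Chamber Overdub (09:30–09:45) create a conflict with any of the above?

Brass Soundcheck: ends 08:15 at or before Chamber Overdub starts 09:30 → clear.
Tech Mixing: ends 08:45 at or before Chamber Overdub starts 09:30 → clear.
Chamber Rehearsal: starts 10:30 at or after Chamber Overdub ends 09:45 → clear.
Strings Overdub: starts 11:15 at or after Chamber Overdub ends 09:45 → clear.
Tech Session: starts 12:45 at or after Chamber Overdub ends 09:45 → clear.
Full Warm-up: starts 13:00 at or after Chamber Overdub ends 09:45 → clear.
Tech Tracking: starts 17:15 at or after Chamber Overdub ends 09:45 → clear.
Sectional Overdub: starts 19:00 at or after Chamber Overdub ends 09:45 → clear.
Sectional Run-through: starts 19:15 at or after Chamber Overdub ends 09:45 → clear.

No — it doesn't clash with anything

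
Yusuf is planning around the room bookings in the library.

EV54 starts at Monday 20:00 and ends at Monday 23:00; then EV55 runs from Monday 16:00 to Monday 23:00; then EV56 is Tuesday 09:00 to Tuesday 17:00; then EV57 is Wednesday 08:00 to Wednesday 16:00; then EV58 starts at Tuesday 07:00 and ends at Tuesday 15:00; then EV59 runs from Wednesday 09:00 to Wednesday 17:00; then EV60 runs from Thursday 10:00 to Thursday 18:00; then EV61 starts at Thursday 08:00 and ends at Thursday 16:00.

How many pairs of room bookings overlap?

Check each pair: they overlap iff neither finishes before the other starts.
Sorted by start: EV55, EV54, EV58, EV56, EV57, EV59, EV61, EV60.
EV54 starts before EV55 ends → EV55 and EV54 overlap.
EV58 starts after EV55 ends, so EV55 has no further overlaps.
EV58 starts after EV54 ends, so EV54 has no further overlaps.
EV56 starts before EV58 ends → EV58 and EV56 overlap.
EV57 starts after EV58 ends, so EV58 has no further overlaps.
EV57 starts after EV56 ends, so EV56 has no further overlaps.
EV59 starts before EV57 ends → EV57 and EV59 overlap.
EV61 starts after EV57 ends, so EV57 has no further overlaps.
EV61 starts after EV59 ends, so EV59 has no further overlaps.
EV60 starts before EV61 ends → EV61 and EV60 overlap.
Overlapping pairs: EV54 & EV55, EV56 & EV58, EV57 & EV59, EV60 & EV61 — 4 in total.

4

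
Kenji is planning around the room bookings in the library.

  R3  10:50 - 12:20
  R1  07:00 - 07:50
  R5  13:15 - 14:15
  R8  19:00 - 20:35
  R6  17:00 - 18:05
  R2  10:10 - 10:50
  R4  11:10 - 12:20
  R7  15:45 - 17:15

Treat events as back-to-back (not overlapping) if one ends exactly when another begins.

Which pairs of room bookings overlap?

Sorted by start: R1, R2, R3, R4, R5, R7, R6, R8.
R2 starts after R1 ends; R1 is clear from here.
R3 starts exactly when R2 ends (back-to-back, no overlap); R2 is clear from here.
R4 starts before R3 ends → R3 and R4 overlap.
R5 starts after R3 ends; R3 is clear from here.
R5 starts after R4 ends; R4 is clear from here.
R7 starts after R5 ends; R5 is clear from here.
R6 starts before R7 ends → R7 and R6 overlap.
R8 starts after R7 ends.
R8 starts after R6 ends.

R3 & R4, R6 & R7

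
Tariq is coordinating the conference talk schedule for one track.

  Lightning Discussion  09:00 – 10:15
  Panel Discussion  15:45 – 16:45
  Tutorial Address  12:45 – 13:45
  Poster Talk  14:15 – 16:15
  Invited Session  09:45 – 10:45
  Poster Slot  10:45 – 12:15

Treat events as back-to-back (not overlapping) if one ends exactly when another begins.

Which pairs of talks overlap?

Invited Session & Lightning Discussion, Panel Discussion & Poster Talk

Check each pair: they overlap iff neither finishes before the other starts.
Sorted by start: Lightning Discussion, Invited Session, Poster Slot, Tutorial Address, Poster Talk, Panel Discussion.
Invited Session starts before Lightning Discussion ends → Lightning Discussion and Invited Session overlap.
Poster Slot starts after Lightning Discussion ends, so nothing later overlaps Lightning Discussion either.
Poster Slot starts exactly when Invited Session ends (back-to-back, no overlap), so nothing later overlaps Invited Session either.
Tutorial Address starts after Poster Slot ends, so nothing later overlaps Poster Slot either.
Poster Talk starts after Tutorial Address ends, so nothing later overlaps Tutorial Address either.
Panel Discussion starts before Poster Talk ends → Poster Talk and Panel Discussion overlap.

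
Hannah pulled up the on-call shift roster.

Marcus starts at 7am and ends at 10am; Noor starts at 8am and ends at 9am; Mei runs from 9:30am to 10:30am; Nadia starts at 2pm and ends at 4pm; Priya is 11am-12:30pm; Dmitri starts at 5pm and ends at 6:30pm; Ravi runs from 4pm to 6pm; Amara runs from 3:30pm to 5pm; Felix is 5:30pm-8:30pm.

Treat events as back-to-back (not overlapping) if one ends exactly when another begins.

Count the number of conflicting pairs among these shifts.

7

Check each pair: they overlap iff neither finishes before the other starts.
Sorted by start: Marcus, Noor, Mei, Priya, Nadia, Amara, Ravi, Dmitri, Felix.
Noor starts before Marcus ends → Marcus and Noor overlap.
Mei starts before Marcus ends → Marcus and Mei overlap.
Priya starts after Marcus ends; Marcus is clear from here.
Mei starts after Noor ends; Noor is clear from here.
Priya starts after Mei ends; Mei is clear from here.
Nadia starts after Priya ends; Priya is clear from here.
Amara starts before Nadia ends → Nadia and Amara overlap.
Ravi starts exactly when Nadia ends (back-to-back, no overlap); Nadia is clear from here.
Ravi starts before Amara ends → Amara and Ravi overlap.
Dmitri starts exactly when Amara ends (back-to-back, no overlap); Amara is clear from here.
Dmitri starts before Ravi ends → Ravi and Dmitri overlap.
Felix starts before Ravi ends → Ravi and Felix overlap.
Felix starts before Dmitri ends → Dmitri and Felix overlap.
Overlapping pairs: Amara & Nadia, Amara & Ravi, Dmitri & Felix, Dmitri & Ravi, Felix & Ravi, Marcus & Mei, Marcus & Noor — 7 in total.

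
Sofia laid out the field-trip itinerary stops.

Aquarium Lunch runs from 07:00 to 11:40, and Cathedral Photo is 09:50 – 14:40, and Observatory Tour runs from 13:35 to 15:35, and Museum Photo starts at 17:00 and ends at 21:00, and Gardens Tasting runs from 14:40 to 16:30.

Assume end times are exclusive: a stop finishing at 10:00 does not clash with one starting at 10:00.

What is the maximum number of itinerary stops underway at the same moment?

2

Sort all start/end points and keep a running count:
07:00 start Aquarium Lunch → 1
09:50 start Cathedral Photo → 2
11:40 end Aquarium Lunch → 1
13:35 start Observatory Tour → 2
14:40 end Cathedral Photo → 1
14:40 start Gardens Tasting → 2
15:35 end Observatory Tour → 1
16:30 end Gardens Tasting → 0
17:00 start Museum Photo → 1
21:00 end Museum Photo → 0
Peak is 2, at 09:50 (Aquarium Lunch, Cathedral Photo).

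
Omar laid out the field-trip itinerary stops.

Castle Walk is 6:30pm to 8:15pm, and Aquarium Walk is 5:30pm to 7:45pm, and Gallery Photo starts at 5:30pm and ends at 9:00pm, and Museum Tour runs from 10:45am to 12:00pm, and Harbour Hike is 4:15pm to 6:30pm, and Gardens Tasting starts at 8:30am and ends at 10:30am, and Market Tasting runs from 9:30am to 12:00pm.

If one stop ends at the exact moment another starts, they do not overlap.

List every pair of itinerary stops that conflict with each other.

Aquarium Walk & Castle Walk, Aquarium Walk & Gallery Photo, Aquarium Walk & Harbour Hike, Castle Walk & Gallery Photo, Gallery Photo & Harbour Hike, Gardens Tasting & Market Tasting, Market Tasting & Museum Tour

Sorted by start: Gardens Tasting, Market Tasting, Museum Tour, Harbour Hike, Gallery Photo, Aquarium Walk, Castle Walk.
Market Tasting starts before Gardens Tasting ends → Gardens Tasting and Market Tasting overlap.
Museum Tour starts after Gardens Tasting ends, so nothing later overlaps Gardens Tasting either.
Museum Tour starts before Market Tasting ends → Market Tasting and Museum Tour overlap.
Harbour Hike starts after Market Tasting ends, so nothing later overlaps Market Tasting either.
Harbour Hike starts after Museum Tour ends, so nothing later overlaps Museum Tour either.
Gallery Photo starts before Harbour Hike ends → Harbour Hike and Gallery Photo overlap.
Aquarium Walk starts before Harbour Hike ends → Harbour Hike and Aquarium Walk overlap.
Castle Walk starts exactly when Harbour Hike ends (back-to-back, no overlap).
Aquarium Walk starts before Gallery Photo ends → Gallery Photo and Aquarium Walk overlap.
Castle Walk starts before Gallery Photo ends → Gallery Photo and Castle Walk overlap.
Castle Walk starts before Aquarium Walk ends → Aquarium Walk and Castle Walk overlap.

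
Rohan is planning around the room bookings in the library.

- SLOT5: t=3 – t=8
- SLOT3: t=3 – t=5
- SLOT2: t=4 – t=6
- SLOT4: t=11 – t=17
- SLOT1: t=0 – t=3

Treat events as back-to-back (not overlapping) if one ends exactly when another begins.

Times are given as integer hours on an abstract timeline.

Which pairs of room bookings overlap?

SLOT2 & SLOT3, SLOT2 & SLOT5, SLOT3 & SLOT5

Sorted by start: SLOT1, SLOT3, SLOT5, SLOT2, SLOT4.
SLOT3 starts exactly when SLOT1 ends (back-to-back, no overlap); SLOT1 is clear from here.
SLOT5 starts before SLOT3 ends → SLOT3 and SLOT5 overlap.
SLOT2 starts before SLOT3 ends → SLOT3 and SLOT2 overlap.
SLOT4 starts after SLOT3 ends.
SLOT2 starts before SLOT5 ends → SLOT5 and SLOT2 overlap.
SLOT4 starts after SLOT5 ends.
SLOT4 starts after SLOT2 ends.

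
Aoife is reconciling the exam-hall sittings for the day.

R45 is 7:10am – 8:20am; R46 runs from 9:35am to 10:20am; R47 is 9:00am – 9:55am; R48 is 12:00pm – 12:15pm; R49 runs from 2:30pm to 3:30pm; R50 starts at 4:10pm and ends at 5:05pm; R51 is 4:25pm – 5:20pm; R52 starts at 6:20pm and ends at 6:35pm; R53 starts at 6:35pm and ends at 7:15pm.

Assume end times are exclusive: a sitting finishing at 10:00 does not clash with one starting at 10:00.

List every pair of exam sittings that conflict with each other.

Sorted by start: R45, R47, R46, R48, R49, R50, R51, R52, R53.
R47 starts after R45 ends, so nothing later overlaps R45 either.
R46 starts before R47 ends → R47 and R46 overlap.
R48 starts after R47 ends, so nothing later overlaps R47 either.
R48 starts after R46 ends, so nothing later overlaps R46 either.
R49 starts after R48 ends, so nothing later overlaps R48 either.
R50 starts after R49 ends, so nothing later overlaps R49 either.
R51 starts before R50 ends → R50 and R51 overlap.
R52 starts after R50 ends, so nothing later overlaps R50 either.
R52 starts after R51 ends, so nothing later overlaps R51 either.
R53 starts exactly when R52 ends (back-to-back, no overlap).

R46 & R47, R50 & R51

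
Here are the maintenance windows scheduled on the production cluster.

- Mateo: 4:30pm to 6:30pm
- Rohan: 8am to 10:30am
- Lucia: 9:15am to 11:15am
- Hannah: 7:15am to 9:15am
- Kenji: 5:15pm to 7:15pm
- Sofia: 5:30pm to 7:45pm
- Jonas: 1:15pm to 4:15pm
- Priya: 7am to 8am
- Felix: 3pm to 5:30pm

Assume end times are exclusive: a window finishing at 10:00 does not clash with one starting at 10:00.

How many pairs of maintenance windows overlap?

Sorted by start: Priya, Hannah, Rohan, Lucia, Jonas, Felix, Mateo, Kenji, Sofia.
Hannah starts before Priya ends → Priya and Hannah overlap.
Rohan starts exactly when Priya ends (back-to-back, no overlap), so nothing later overlaps Priya either.
Rohan starts before Hannah ends → Hannah and Rohan overlap.
Lucia starts exactly when Hannah ends (back-to-back, no overlap), so nothing later overlaps Hannah either.
Lucia starts before Rohan ends → Rohan and Lucia overlap.
Jonas starts after Rohan ends, so nothing later overlaps Rohan either.
Jonas starts after Lucia ends, so nothing later overlaps Lucia either.
Felix starts before Jonas ends → Jonas and Felix overlap.
Mateo starts after Jonas ends, so nothing later overlaps Jonas either.
Mateo starts before Felix ends → Felix and Mateo overlap.
Kenji starts before Felix ends → Felix and Kenji overlap.
Sofia starts exactly when Felix ends (back-to-back, no overlap).
Kenji starts before Mateo ends → Mateo and Kenji overlap.
Sofia starts before Mateo ends → Mateo and Sofia overlap.
Sofia starts before Kenji ends → Kenji and Sofia overlap.
Overlapping pairs: Felix & Jonas, Felix & Kenji, Felix & Mateo, Hannah & Priya, Hannah & Rohan, Kenji & Mateo, Kenji & Sofia, Lucia & Rohan, Mateo & Sofia — 9 in total.

9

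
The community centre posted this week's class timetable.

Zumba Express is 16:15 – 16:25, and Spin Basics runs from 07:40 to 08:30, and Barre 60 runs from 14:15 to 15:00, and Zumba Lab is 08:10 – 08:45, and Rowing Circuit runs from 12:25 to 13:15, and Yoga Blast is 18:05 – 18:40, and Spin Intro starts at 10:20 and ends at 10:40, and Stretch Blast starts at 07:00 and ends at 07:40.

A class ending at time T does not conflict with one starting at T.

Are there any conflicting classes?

Yes

Sorted by start: Stretch Blast, Spin Basics, Zumba Lab, Spin Intro, Rowing Circuit, Barre 60, Zumba Express, Yoga Blast.
Spin Basics starts exactly when Stretch Blast ends (back-to-back, no overlap) — done with Stretch Blast.
Zumba Lab starts before Spin Basics ends → Spin Basics and Zumba Lab overlap.
That's a conflict, so the schedule is not conflict-free.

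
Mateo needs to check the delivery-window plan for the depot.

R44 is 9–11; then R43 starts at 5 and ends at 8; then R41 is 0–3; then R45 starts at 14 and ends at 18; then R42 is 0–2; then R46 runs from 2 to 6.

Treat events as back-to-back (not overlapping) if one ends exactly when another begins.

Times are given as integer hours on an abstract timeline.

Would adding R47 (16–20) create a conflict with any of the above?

Yes — it overlaps R45

R41: ends 3 at or before R47 starts 16 → clear.
R42: ends 2 at or before R47 starts 16 → clear.
R46: ends 6 at or before R47 starts 16 → clear.
R43: ends 8 at or before R47 starts 16 → clear.
R44: ends 11 at or before R47 starts 16 → clear.
R45: starts 14 before R47 ends 20, and ends 18 after R47 starts 16 → overlap.
R47 overlaps R45.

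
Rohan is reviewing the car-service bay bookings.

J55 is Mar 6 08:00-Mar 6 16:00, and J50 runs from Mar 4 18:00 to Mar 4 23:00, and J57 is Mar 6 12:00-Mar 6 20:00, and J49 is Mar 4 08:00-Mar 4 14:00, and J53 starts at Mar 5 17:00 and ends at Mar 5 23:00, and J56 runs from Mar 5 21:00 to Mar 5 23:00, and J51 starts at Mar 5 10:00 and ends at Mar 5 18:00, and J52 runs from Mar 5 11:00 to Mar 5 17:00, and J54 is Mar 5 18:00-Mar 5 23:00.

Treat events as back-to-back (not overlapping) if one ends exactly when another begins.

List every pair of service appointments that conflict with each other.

Sorted by start: J49, J50, J51, J52, J53, J54, J56, J55, J57.
J50 starts after J49 ends, so nothing later overlaps J49 either.
J51 starts after J50 ends, so nothing later overlaps J50 either.
J52 starts before J51 ends → J51 and J52 overlap.
J53 starts before J51 ends → J51 and J53 overlap.
J54 starts exactly when J51 ends (back-to-back, no overlap), so nothing later overlaps J51 either.
J53 starts exactly when J52 ends (back-to-back, no overlap), so nothing later overlaps J52 either.
J54 starts before J53 ends → J53 and J54 overlap.
J56 starts before J53 ends → J53 and J56 overlap.
J55 starts after J53 ends, so nothing later overlaps J53 either.
J56 starts before J54 ends → J54 and J56 overlap.
J55 starts after J54 ends, so nothing later overlaps J54 either.
J55 starts after J56 ends, so nothing later overlaps J56 either.
J57 starts before J55 ends → J55 and J57 overlap.

J51 & J52, J51 & J53, J53 & J54, J53 & J56, J54 & J56, J55 & J57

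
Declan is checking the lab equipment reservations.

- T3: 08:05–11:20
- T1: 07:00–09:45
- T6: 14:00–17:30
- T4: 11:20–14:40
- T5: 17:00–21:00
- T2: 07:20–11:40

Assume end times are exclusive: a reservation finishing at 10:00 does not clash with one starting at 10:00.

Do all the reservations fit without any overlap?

No

Sorted by start: T1, T2, T3, T4, T6, T5.
T2 starts before T1 ends → T1 and T2 overlap.
That's a conflict, so the schedule is not conflict-free.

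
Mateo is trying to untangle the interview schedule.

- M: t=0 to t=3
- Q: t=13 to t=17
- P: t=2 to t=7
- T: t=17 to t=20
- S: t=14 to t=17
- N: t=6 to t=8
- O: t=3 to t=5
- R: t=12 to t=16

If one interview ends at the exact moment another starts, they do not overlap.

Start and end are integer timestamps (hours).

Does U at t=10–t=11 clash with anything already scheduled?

No — it doesn't clash with anything

M: ends t=3 at or before U starts t=10 → clear.
P: ends t=7 at or before U starts t=10 → clear.
O: ends t=5 at or before U starts t=10 → clear.
N: ends t=8 at or before U starts t=10 → clear.
R: starts t=12 at or after U ends t=11 → clear.
Q: starts t=13 at or after U ends t=11 → clear.
S: starts t=14 at or after U ends t=11 → clear.
T: starts t=17 at or after U ends t=11 → clear.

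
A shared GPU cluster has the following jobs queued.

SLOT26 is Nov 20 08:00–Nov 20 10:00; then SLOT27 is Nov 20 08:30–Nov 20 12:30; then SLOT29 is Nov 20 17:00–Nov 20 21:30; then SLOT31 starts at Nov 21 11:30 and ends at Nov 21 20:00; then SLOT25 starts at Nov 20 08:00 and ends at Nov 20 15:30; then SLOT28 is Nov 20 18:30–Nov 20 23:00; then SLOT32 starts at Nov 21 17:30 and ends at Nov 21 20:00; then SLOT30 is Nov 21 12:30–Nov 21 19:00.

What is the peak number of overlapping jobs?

Sweep the timeline, counting +1 at each start and −1 at each end (ends before starts at a tie):
Nov 20 08:00 start SLOT25 → 1
Nov 20 08:00 start SLOT26 → 2
Nov 20 08:30 start SLOT27 → 3
Nov 20 10:00 end SLOT26 → 2
Nov 20 12:30 end SLOT27 → 1
Nov 20 15:30 end SLOT25 → 0
Nov 20 17:00 start SLOT29 → 1
Nov 20 18:30 start SLOT28 → 2
Nov 20 21:30 end SLOT29 → 1
Nov 20 23:00 end SLOT28 → 0
Nov 21 11:30 start SLOT31 → 1
Nov 21 12:30 start SLOT30 → 2
Nov 21 17:30 start SLOT32 → 3
Nov 21 19:00 end SLOT30 → 2
Nov 21 20:00 end SLOT31 → 1
Nov 21 20:00 end SLOT32 → 0
Peak is 3, at Nov 20 08:30 (SLOT25, SLOT26, SLOT27).

3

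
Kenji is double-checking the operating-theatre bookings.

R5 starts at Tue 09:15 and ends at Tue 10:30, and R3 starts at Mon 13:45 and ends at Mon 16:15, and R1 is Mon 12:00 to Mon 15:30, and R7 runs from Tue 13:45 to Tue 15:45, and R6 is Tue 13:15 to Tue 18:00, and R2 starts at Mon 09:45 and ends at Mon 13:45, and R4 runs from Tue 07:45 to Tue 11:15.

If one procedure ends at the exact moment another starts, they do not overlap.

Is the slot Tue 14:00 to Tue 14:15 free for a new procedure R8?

No — it overlaps R6, R7

R2: ends Mon 13:45 at or before R8 starts Tue 14:00 → clear.
R1: ends Mon 15:30 at or before R8 starts Tue 14:00 → clear.
R3: ends Mon 16:15 at or before R8 starts Tue 14:00 → clear.
R4: ends Tue 11:15 at or before R8 starts Tue 14:00 → clear.
R5: ends Tue 10:30 at or before R8 starts Tue 14:00 → clear.
R6: starts Tue 13:15 before R8 ends Tue 14:15, and ends Tue 18:00 after R8 starts Tue 14:00 → overlap.
R7: starts Tue 13:45 before R8 ends Tue 14:15, and ends Tue 15:45 after R8 starts Tue 14:00 → overlap.
R8 overlaps R6, R7.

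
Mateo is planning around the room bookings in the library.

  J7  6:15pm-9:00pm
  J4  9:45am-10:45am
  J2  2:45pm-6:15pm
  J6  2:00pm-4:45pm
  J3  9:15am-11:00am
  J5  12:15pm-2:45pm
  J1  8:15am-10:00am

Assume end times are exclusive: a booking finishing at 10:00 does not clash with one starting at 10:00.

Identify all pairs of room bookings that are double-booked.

Sorted by start: J1, J3, J4, J5, J6, J2, J7.
J3 starts before J1 ends → J1 and J3 overlap.
J4 starts before J1 ends → J1 and J4 overlap.
J5 starts after J1 ends, so J1 has no further overlaps.
J4 starts before J3 ends → J3 and J4 overlap.
J5 starts after J3 ends, so J3 has no further overlaps.
J5 starts after J4 ends, so J4 has no further overlaps.
J6 starts before J5 ends → J5 and J6 overlap.
J2 starts exactly when J5 ends (back-to-back, no overlap), so J5 has no further overlaps.
J2 starts before J6 ends → J6 and J2 overlap.
J7 starts after J6 ends.
J7 starts exactly when J2 ends (back-to-back, no overlap).

J1 & J3, J1 & J4, J2 & J6, J3 & J4, J5 & J6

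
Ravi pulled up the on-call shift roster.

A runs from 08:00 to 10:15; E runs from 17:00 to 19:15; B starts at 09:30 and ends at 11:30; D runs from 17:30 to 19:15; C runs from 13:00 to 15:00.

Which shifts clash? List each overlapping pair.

Sorted by start: A, B, C, E, D.
B starts before A ends → A and B overlap.
C starts after A ends, so A has no further overlaps.
C starts after B ends, so B has no further overlaps.
E starts after C ends, so C has no further overlaps.
D starts before E ends → E and D overlap.

A & B, D & E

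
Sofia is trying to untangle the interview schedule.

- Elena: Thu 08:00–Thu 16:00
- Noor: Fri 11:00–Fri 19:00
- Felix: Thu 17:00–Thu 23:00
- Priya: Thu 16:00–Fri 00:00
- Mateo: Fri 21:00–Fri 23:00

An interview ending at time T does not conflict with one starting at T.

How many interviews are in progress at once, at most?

2

Sort all start/end points and keep a running count:
Thu 08:00 start Elena → 1
Thu 16:00 end Elena → 0
Thu 16:00 start Priya → 1
Thu 17:00 start Felix → 2
Thu 23:00 end Felix → 1
Fri 00:00 end Priya → 0
Fri 11:00 start Noor → 1
Fri 19:00 end Noor → 0
Fri 21:00 start Mateo → 1
Fri 23:00 end Mateo → 0
Peak is 2, at Thu 17:00 (Felix, Priya).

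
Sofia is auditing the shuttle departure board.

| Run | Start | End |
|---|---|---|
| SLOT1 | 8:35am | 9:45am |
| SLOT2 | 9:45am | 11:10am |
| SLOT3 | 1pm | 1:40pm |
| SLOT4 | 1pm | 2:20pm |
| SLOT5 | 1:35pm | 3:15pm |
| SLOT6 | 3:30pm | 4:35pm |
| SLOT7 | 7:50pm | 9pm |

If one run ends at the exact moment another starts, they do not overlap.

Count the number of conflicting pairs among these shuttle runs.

Sorted by start: SLOT1, SLOT2, SLOT3, SLOT4, SLOT5, SLOT6, SLOT7.
SLOT2 starts exactly when SLOT1 ends (back-to-back, no overlap) — done with SLOT1.
SLOT3 starts after SLOT2 ends — done with SLOT2.
SLOT4 starts before SLOT3 ends → SLOT3 and SLOT4 overlap.
SLOT5 starts before SLOT3 ends → SLOT3 and SLOT5 overlap.
SLOT6 starts after SLOT3 ends — done with SLOT3.
SLOT5 starts before SLOT4 ends → SLOT4 and SLOT5 overlap.
SLOT6 starts after SLOT4 ends — done with SLOT4.
SLOT6 starts after SLOT5 ends — done with SLOT5.
SLOT7 starts after SLOT6 ends.
Overlapping pairs: SLOT3 & SLOT4, SLOT3 & SLOT5, SLOT4 & SLOT5 — 3 in total.

3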